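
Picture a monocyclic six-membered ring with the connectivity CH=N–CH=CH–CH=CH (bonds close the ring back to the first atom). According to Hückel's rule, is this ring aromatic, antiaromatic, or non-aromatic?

Aromatic

The p orbitals form a continuous loop: every atom in a ring double bond is sp² and brings one electron to the p orbital; the doubly-bonded nitrogens are pyridine-type — their lone pairs lie in the ring plane, leaving one electron in the p orbital. The ring is fully conjugated.
Adding the contributions, 3 × 2 = 6 from the 3 double-bond units.
With 6 π electrons (n = 1), the Hückel 4n+2 condition holds.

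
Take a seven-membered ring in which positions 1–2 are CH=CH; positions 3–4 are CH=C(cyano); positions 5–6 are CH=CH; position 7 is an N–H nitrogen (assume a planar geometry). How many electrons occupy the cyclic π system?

The p orbitals form a continuous loop: each doubly-bonded ring atom is sp² with one p-orbital electron; the pyrrole-type nitrogen donates its lone pair from the p orbital. The ring is fully conjugated.
π-electron count: 3 × 2 = 6 from the double-bond units + 2 from the NH atom = 8.

8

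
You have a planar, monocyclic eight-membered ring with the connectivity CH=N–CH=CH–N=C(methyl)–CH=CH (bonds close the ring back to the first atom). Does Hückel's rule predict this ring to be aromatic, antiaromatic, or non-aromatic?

Antiaromatic

Check conjugation: every atom in a ring double bond is sp² and brings one electron to the p orbital; the doubly-bonded nitrogens are pyridine-type — their lone pairs lie in the ring plane, leaving one electron in the p orbital — every position has a p orbital, so the cyclic π system is continuous.
Adding the contributions, 4 × 2 = 8 from the 4 double-bond units.
8 is a 4n count (n = 2), so the planar conjugated ring is antiaromatic.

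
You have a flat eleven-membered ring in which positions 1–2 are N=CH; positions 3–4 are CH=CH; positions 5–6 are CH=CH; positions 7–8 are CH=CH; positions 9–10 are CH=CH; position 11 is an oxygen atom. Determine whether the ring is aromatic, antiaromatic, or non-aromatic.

Antiaromatic

All ring atoms are sp² and supply a p orbital to the ring (the double-bond atoms are sp², each contributing one p electron; the doubly-bonded nitrogens are pyridine-type — their lone pairs lie in the ring plane, leaving one electron in the p orbital; the oxygen donates one lone pair from its p orbital); the conjugation is uninterrupted.
π-electron count: 5 × 2 = 10 from the double-bond units + 2 from the O atom = 12.
With 12 = 4·3 π electrons, Hückel's rule classifies the planar ring as antiaromatic.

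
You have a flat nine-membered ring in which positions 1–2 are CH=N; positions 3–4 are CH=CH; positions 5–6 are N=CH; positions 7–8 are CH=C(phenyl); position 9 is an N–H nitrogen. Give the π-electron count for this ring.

Every ring atom contributes a p orbital perpendicular to the ring (every atom in a ring double bond is sp² and brings one electron to the p orbital; the doubly-bonded nitrogens are pyridine-type — their lone pairs lie in the ring plane, leaving one electron in the p orbital; the pyrrole-type nitrogen donates its lone pair from the p orbital), so the π system is cyclic and fully conjugated.
Adding the contributions, 4 × 2 = 8 from the double-bond units + 2 from the NH atom = 10.

10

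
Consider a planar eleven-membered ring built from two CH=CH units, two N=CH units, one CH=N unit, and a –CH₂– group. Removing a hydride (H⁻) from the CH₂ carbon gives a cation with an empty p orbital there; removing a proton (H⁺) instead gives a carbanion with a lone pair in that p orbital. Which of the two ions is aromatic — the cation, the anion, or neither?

The cation

In both ions every ring atom is sp² and contributes a p orbital, so both rings are fully conjugated.
Cation: 5 × 2 + 0 = 10 π electrons → 4(2)+2, aromatic.
Anion: 5 × 2 + 2 = 12 π electrons → 4(3), antiaromatic.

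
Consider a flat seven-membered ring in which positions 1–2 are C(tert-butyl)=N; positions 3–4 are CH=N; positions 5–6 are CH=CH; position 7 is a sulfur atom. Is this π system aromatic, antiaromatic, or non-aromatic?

Antiaromatic

Every ring atom contributes a p orbital perpendicular to the ring (each doubly-bonded ring atom is sp² with one p-orbital electron; each =N– nitrogen is pyridine-type (lone pair in the sp² plane, one electron in the p orbital); the sulfur donates one lone pair from its p orbital), so the π system is cyclic and fully conjugated.
Adding the contributions, 3 × 2 = 6 from the double-bond units + 2 from the S atom = 8.
A 4n π count (8, n = 2) in a planar conjugated ring means antiaromatic.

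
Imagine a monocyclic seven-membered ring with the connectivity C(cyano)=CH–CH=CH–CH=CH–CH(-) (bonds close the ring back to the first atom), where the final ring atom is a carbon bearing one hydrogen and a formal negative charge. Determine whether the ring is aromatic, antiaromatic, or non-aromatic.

Antiaromatic

Check conjugation: the double-bond atoms are sp², each contributing one p electron; the carbanion's lone pair occupies the p orbital — every position has a p orbital, so the cyclic π system is continuous.
Counting π electrons: 3 × 2 = 6 from the double-bond units + 2 from the CH(-) atom = 8.
8 = 4(2); a planar, fully conjugated 4n system is antiaromatic.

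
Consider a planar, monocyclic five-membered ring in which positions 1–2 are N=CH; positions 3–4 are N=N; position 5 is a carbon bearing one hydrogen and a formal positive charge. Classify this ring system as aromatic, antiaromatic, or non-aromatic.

Check conjugation: each doubly-bonded ring atom is sp² with one p-orbital electron; each =N– nitrogen is pyridine-type (lone pair in the sp² plane, one electron in the p orbital); the carbocation has an empty p orbital — every position has a p orbital, so the cyclic π system is continuous.
π-electron count: 2 × 2 = 4 from the double-bond units + 0 from the CH(+) atom = 4.
4 is a 4n count (n = 1), so the planar conjugated ring is antiaromatic.

Antiaromatic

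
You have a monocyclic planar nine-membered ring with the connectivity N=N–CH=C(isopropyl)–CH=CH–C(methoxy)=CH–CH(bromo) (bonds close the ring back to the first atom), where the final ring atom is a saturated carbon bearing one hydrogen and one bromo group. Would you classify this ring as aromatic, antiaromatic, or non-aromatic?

The CH(bromo) position has four σ bonds — that saturated carbon is sp³ and has no p orbital in the ring π system — so the cyclic conjugation is interrupted.
A ring that is not fully conjugated cannot be aromatic or antiaromatic regardless of its π-electron count.

Non-aromatic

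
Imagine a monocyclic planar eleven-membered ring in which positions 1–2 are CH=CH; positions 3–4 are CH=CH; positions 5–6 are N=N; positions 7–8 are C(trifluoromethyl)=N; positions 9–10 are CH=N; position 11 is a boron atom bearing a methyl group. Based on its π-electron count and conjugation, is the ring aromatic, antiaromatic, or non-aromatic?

Aromatic

All ring atoms are sp² and supply a p orbital to the ring (the double-bond atoms are sp², each contributing one p electron; each sp² =N– keeps its lone pair in-plane and puts one electron into the π system; the boron has an empty p orbital); the conjugation is uninterrupted.
Tallying contributions gives 5 × 2 = 10 from the double-bond units + 0 from the B(methyl) atom = 10.
That gives a 4n+2 count (10, n = 2).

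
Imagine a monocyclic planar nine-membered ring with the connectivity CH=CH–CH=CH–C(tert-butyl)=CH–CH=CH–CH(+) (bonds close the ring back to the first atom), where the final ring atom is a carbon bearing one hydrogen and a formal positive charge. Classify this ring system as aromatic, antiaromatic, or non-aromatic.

All ring atoms are sp² and supply a p orbital to the ring (every atom in a ring double bond is sp² and brings one electron to the p orbital; the carbocation has an empty p orbital); the conjugation is uninterrupted.
Tallying contributions gives 4 × 2 = 8 from the double-bond units + 0 from the CH(+) atom = 8.
With 8 = 4·2 π electrons, Hückel's rule classifies the planar ring as antiaromatic.

Antiaromatic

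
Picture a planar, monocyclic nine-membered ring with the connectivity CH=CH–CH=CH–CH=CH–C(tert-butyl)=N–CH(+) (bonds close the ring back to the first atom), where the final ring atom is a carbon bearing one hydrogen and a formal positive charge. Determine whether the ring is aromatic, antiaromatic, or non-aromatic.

All ring atoms are sp² and supply a p orbital to the ring (each doubly-bonded ring atom is sp² with one p-orbital electron; each sp² =N– keeps its lone pair in-plane and puts one electron into the π system; the carbocation has an empty p orbital); the conjugation is uninterrupted.
π-electron count: 4 × 2 = 8 from the double-bond units + 0 from the CH(+) atom = 8.
8 is a 4n count (n = 2), so the planar conjugated ring is antiaromatic.

Antiaromatic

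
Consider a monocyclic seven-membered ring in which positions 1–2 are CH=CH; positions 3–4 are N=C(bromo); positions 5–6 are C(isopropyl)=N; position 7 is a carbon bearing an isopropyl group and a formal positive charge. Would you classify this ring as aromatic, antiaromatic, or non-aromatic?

Check conjugation: the double-bond atoms are sp², each contributing one p electron; the doubly-bonded nitrogens are pyridine-type — their lone pairs lie in the ring plane, leaving one electron in the p orbital; the carbocation has an empty p orbital — every position has a p orbital, so the cyclic π system is continuous.
Tallying contributions gives 3 × 2 = 6 from the double-bond units + 0 from the C(isopropyl)(+) atom = 6.
With 6 π electrons (n = 1), the Hückel 4n+2 condition holds.

Aromatic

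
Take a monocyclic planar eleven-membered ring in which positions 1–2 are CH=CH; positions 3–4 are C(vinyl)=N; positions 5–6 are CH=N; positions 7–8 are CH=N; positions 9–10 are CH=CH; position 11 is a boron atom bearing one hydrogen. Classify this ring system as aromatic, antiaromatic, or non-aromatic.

Aromatic

Every ring atom contributes a p orbital perpendicular to the ring (every atom in a ring double bond is sp² and brings one electron to the p orbital; the doubly-bonded nitrogens are pyridine-type — their lone pairs lie in the ring plane, leaving one electron in the p orbital; the boron has an empty p orbital), so the π system is cyclic and fully conjugated.
Tallying contributions gives 5 × 2 = 10 from the double-bond units + 0 from the BH atom = 10.
With 10 π electrons (n = 2), the Hückel 4n+2 condition holds.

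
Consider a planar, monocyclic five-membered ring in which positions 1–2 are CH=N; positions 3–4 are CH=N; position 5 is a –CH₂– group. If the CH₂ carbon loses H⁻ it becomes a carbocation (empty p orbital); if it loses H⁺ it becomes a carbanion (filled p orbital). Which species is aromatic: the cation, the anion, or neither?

Both ions have a continuous loop of p orbitals — each ring atom is sp².
Cation: 2 × 2 + 0 = 4 π electrons → 4(1), antiaromatic.
Anion: 2 × 2 + 2 = 6 π electrons → 4(1)+2, aromatic.

The anion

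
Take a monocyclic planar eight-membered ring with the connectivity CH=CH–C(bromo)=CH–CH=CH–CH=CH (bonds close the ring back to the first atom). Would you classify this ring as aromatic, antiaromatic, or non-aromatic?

All ring atoms are sp² and supply a p orbital to the ring (each doubly-bonded ring atom is sp² with one p-orbital electron); the conjugation is uninterrupted.
π-electron count: 4 × 2 = 8 from the 4 double-bond units.
With 8 = 4·2 π electrons, Hückel's rule classifies the planar ring as antiaromatic.

Antiaromatic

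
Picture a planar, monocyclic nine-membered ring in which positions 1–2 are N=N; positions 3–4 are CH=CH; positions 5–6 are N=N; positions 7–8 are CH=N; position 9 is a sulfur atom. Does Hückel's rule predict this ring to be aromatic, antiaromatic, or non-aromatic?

All ring atoms are sp² and supply a p orbital to the ring (every atom in a ring double bond is sp² and brings one electron to the p orbital; the doubly-bonded nitrogens are pyridine-type — their lone pairs lie in the ring plane, leaving one electron in the p orbital; the sulfur donates one lone pair from its p orbital); the conjugation is uninterrupted.
Tallying contributions gives 4 × 2 = 8 from the double-bond units + 2 from the S atom = 10.
Since 10 = 4·2 + 2, the ring meets the 4n+2 criterion.

Aromatic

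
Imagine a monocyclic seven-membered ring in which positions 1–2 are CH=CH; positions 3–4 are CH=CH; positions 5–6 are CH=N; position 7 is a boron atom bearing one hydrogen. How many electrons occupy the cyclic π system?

The p orbitals form a continuous loop: each doubly-bonded ring atom is sp² with one p-orbital electron; each =N– nitrogen is pyridine-type (lone pair in the sp² plane, one electron in the p orbital); the boron has an empty p orbital. The ring is fully conjugated.
Adding the contributions, 3 × 2 = 6 from the double-bond units + 0 from the BH atom = 6.

6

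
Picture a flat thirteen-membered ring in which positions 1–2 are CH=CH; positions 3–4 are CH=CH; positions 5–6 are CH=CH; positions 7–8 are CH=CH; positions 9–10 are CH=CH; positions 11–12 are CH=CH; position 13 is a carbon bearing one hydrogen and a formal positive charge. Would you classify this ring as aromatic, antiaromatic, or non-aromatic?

Every ring atom contributes a p orbital perpendicular to the ring (the double-bond atoms are sp², each contributing one p electron; the carbocation has an empty p orbital), so the π system is cyclic and fully conjugated.
Tallying contributions gives 6 × 2 = 12 from the double-bond units + 0 from the CH(+) atom = 12.
12 = 4(3); a planar, fully conjugated 4n system is antiaromatic.

Antiaromatic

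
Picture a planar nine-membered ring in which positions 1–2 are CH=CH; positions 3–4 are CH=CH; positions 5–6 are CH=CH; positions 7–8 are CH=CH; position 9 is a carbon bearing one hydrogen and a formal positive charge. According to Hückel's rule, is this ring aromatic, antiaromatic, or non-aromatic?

Antiaromatic

Check conjugation: each doubly-bonded ring atom is sp² with one p-orbital electron; the carbocation has an empty p orbital — every position has a p orbital, so the cyclic π system is continuous.
Counting π electrons: 4 × 2 = 8 from the double-bond units + 0 from the CH(+) atom = 8.
A 4n π count (8, n = 2) in a planar conjugated ring means antiaromatic.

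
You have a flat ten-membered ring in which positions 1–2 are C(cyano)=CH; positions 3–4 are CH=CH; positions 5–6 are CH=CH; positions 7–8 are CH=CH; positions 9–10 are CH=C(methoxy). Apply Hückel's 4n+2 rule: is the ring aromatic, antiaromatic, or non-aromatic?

Aromatic

All ring atoms are sp² and supply a p orbital to the ring (each doubly-bonded ring atom is sp² with one p-orbital electron); the conjugation is uninterrupted.
Tallying contributions gives 5 × 2 = 10 from the 5 double-bond units.
Since 10 = 4·2 + 2, the ring meets the 4n+2 criterion.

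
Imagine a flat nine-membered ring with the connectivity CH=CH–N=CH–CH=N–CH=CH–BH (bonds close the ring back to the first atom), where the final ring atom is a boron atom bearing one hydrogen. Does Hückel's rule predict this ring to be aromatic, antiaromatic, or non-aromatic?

The p orbitals form a continuous loop: each doubly-bonded ring atom is sp² with one p-orbital electron; each sp² =N– keeps its lone pair in-plane and puts one electron into the π system; the boron has an empty p orbital. The ring is fully conjugated.
Tallying contributions gives 4 × 2 = 8 from the double-bond units + 0 from the BH atom = 8.
With 8 = 4·2 π electrons, Hückel's rule classifies the planar ring as antiaromatic.

Antiaromatic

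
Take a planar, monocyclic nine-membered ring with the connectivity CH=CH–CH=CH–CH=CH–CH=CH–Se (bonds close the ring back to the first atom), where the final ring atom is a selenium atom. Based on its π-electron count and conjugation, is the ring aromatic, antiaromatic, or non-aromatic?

Aromatic

All ring atoms are sp² and supply a p orbital to the ring (each doubly-bonded ring atom is sp² with one p-orbital electron; the selenium donates one lone pair from its p orbital); the conjugation is uninterrupted.
Adding the contributions, 4 × 2 = 8 from the double-bond units + 2 from the Se atom = 10.
10 = 4(2) + 2, which satisfies Hückel's 4n+2 rule.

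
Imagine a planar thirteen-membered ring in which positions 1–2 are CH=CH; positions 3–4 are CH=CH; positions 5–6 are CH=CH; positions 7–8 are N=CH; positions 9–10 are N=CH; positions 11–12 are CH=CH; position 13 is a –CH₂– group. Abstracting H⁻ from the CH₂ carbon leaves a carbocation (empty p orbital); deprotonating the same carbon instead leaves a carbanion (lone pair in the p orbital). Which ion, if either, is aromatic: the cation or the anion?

The anion

In both ions every ring atom is sp² and contributes a p orbital, so both rings are fully conjugated.
Cation: 6 × 2 + 0 = 12 π electrons → 4(3), antiaromatic.
Anion: 6 × 2 + 2 = 14 π electrons → 4(3)+2, aromatic.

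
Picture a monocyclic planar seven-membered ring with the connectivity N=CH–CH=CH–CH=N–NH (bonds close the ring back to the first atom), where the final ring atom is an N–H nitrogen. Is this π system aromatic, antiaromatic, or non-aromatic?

Every ring atom contributes a p orbital perpendicular to the ring (the double-bond atoms are sp², each contributing one p electron; the doubly-bonded nitrogens are pyridine-type — their lone pairs lie in the ring plane, leaving one electron in the p orbital; the pyrrole-type nitrogen donates its lone pair from the p orbital), so the π system is cyclic and fully conjugated.
Counting π electrons: 3 × 2 = 6 from the double-bond units + 2 from the NH atom = 8.
A 4n π count (8, n = 2) in a planar conjugated ring means antiaromatic.

Antiaromatic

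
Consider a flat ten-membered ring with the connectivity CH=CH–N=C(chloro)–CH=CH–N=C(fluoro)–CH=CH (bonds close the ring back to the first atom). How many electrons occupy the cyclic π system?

Every ring atom contributes a p orbital perpendicular to the ring (every atom in a ring double bond is sp² and brings one electron to the p orbital; the doubly-bonded nitrogens are pyridine-type — their lone pairs lie in the ring plane, leaving one electron in the p orbital), so the π system is cyclic and fully conjugated.
Adding the contributions, 5 × 2 = 10 from the 5 double-bond units.

10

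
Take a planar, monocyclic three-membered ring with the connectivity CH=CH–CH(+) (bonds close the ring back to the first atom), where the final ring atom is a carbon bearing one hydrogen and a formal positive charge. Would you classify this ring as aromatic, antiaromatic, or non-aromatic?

Every ring atom contributes a p orbital perpendicular to the ring (every atom in a ring double bond is sp² and brings one electron to the p orbital; the carbocation has an empty p orbital), so the π system is cyclic and fully conjugated.
Counting π electrons: 1 × 2 = 2 from the double-bond unit + 0 from the CH(+) atom = 2.
2 = 4(0) + 2, which satisfies Hückel's 4n+2 rule.
(The species described is the cyclopropenyl cation.)

Aromatic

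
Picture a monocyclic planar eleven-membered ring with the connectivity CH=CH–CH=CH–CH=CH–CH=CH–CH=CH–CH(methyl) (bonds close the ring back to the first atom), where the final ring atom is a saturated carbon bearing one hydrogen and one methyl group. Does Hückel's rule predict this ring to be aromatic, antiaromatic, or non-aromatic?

The CH(methyl) carbon is saturated: that saturated carbon is sp³ and has no p orbital in the ring π system. Conjugation is not continuous around the ring.
Broken conjugation rules out both aromaticity and antiaromaticity.

Non-aromatic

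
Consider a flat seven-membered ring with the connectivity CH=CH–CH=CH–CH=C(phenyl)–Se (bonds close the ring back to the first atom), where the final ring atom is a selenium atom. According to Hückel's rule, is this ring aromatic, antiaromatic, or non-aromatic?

Antiaromatic

Every ring atom contributes a p orbital perpendicular to the ring (each doubly-bonded ring atom is sp² with one p-orbital electron; the selenium donates one lone pair from its p orbital), so the π system is cyclic and fully conjugated.
π-electron count: 3 × 2 = 6 from the double-bond units + 2 from the Se atom = 8.
With 8 = 4·2 π electrons, Hückel's rule classifies the planar ring as antiaromatic.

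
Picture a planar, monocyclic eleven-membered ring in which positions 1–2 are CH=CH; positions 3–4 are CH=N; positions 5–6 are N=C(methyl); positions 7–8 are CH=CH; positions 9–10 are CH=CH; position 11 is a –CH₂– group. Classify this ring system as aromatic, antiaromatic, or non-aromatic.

Non-aromatic

At the CH2 position, the tetrahedral CH₂ carbon is sp³ and has no p orbital in the ring π system; the ring's p-orbital overlap is broken there.
Broken conjugation rules out both aromaticity and antiaromaticity.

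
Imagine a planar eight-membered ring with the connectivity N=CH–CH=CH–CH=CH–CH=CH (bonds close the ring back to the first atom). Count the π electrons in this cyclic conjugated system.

8

All ring atoms are sp² and supply a p orbital to the ring (every atom in a ring double bond is sp² and brings one electron to the p orbital; the doubly-bonded nitrogens are pyridine-type — their lone pairs lie in the ring plane, leaving one electron in the p orbital); the conjugation is uninterrupted.
Counting π electrons: 4 × 2 = 8 from the 4 double-bond units.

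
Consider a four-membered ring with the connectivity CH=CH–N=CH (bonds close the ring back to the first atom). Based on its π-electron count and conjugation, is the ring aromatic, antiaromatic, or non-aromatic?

Antiaromatic

The p orbitals form a continuous loop: each doubly-bonded ring atom is sp² with one p-orbital electron; each sp² =N– keeps its lone pair in-plane and puts one electron into the π system. The ring is fully conjugated.
π-electron count: 2 × 2 = 4 from the 2 double-bond units.
4 is a 4n count (n = 1), so the planar conjugated ring is antiaromatic.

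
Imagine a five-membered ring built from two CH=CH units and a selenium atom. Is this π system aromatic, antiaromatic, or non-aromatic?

Aromatic

The p orbitals form a continuous loop: every atom in a ring double bond is sp² and brings one electron to the p orbital; the selenium donates one lone pair from its p orbital. The ring is fully conjugated.
Tallying contributions gives 2 × 2 = 4 from the double-bond units + 2 from the Se atom = 6.
6 = 4(1) + 2, which satisfies Hückel's 4n+2 rule.
(This ring is selenophene.)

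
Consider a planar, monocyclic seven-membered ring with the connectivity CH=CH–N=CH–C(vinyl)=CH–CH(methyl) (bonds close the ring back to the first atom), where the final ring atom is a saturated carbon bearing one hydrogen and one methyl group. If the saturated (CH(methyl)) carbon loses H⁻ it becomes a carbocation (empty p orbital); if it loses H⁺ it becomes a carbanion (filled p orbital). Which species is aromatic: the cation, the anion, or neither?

In either ion the ring is fully conjugated: every atom, including the new sp² carbon, supplies a p orbital.
Cation: 3 × 2 + 0 = 6 π electrons → 4(1)+2, aromatic.
Anion: 3 × 2 + 2 = 8 π electrons → 4(2), antiaromatic.

The cation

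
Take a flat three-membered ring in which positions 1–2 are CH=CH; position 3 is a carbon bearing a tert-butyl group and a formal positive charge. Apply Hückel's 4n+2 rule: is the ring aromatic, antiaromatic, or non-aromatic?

Aromatic

The p orbitals form a continuous loop: every atom in a ring double bond is sp² and brings one electron to the p orbital; the carbocation has an empty p orbital. The ring is fully conjugated.
Tallying contributions gives 1 × 2 = 2 from the double-bond unit + 0 from the C(tert-butyl)(+) atom = 2.
That gives a 4n+2 count (2, n = 0).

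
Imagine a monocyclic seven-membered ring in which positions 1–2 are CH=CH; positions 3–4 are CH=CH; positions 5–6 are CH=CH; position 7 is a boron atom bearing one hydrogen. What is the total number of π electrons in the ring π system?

The p orbitals form a continuous loop: each doubly-bonded ring atom is sp² with one p-orbital electron; the boron has an empty p orbital. The ring is fully conjugated.
π-electron count: 3 × 2 = 6 from the double-bond units + 0 from the BH atom = 6.

6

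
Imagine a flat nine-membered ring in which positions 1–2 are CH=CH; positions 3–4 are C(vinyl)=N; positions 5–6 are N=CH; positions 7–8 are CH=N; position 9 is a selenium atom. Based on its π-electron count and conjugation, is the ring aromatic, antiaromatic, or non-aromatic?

All ring atoms are sp² and supply a p orbital to the ring (the double-bond atoms are sp², each contributing one p electron; each =N– nitrogen is pyridine-type (lone pair in the sp² plane, one electron in the p orbital); the selenium donates one lone pair from its p orbital); the conjugation is uninterrupted.
Tallying contributions gives 4 × 2 = 8 from the double-bond units + 2 from the Se atom = 10.
10 = 4(2) + 2, which satisfies Hückel's 4n+2 rule.

Aromatic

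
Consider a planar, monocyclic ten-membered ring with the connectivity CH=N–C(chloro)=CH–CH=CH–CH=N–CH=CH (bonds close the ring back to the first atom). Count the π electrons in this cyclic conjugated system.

10

The p orbitals form a continuous loop: the double-bond atoms are sp², each contributing one p electron; each sp² =N– keeps its lone pair in-plane and puts one electron into the π system. The ring is fully conjugated.
Counting π electrons: 5 × 2 = 10 from the 5 double-bond units.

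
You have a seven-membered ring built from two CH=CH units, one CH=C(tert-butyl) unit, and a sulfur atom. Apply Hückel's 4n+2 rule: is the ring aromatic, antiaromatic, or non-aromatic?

Antiaromatic

Every ring atom contributes a p orbital perpendicular to the ring (each doubly-bonded ring atom is sp² with one p-orbital electron; the sulfur donates one lone pair from its p orbital), so the π system is cyclic and fully conjugated.
Tallying contributions gives 3 × 2 = 6 from the double-bond units + 2 from the S atom = 8.
With 8 = 4·2 π electrons, Hückel's rule classifies the planar ring as antiaromatic.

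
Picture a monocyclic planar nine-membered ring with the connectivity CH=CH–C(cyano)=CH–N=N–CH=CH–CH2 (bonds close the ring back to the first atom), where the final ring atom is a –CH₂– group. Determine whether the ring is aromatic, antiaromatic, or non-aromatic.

Non-aromatic

Because the tetrahedral CH₂ carbon is sp³ and has no p orbital in the ring π system at the CH2 position, the π system cannot extend all the way around the ring.
Broken conjugation rules out both aromaticity and antiaromaticity.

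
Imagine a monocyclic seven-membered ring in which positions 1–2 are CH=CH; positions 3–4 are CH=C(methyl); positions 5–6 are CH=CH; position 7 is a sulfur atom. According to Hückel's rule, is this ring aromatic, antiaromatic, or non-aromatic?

Antiaromatic

The p orbitals form a continuous loop: every atom in a ring double bond is sp² and brings one electron to the p orbital; the sulfur donates one lone pair from its p orbital. The ring is fully conjugated.
Counting π electrons: 3 × 2 = 6 from the double-bond units + 2 from the S atom = 8.
A 4n π count (8, n = 2) in a planar conjugated ring means antiaromatic.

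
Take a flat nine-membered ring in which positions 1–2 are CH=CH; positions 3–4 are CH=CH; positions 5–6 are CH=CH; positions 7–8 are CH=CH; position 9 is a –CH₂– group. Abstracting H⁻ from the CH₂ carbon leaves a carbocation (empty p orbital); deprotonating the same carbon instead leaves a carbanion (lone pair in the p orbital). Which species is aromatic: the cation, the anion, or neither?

The anion

Once that carbon is sp², every ring atom has a p orbital and both ions are fully conjugated.
Cation: 4 × 2 + 0 = 8 π electrons → 4(2), antiaromatic.
Anion: 4 × 2 + 2 = 10 π electrons → 4(2)+2, aromatic.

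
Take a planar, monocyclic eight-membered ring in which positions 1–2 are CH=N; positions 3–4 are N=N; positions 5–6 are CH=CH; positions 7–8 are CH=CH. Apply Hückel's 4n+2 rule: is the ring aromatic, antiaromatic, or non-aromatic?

Every ring atom contributes a p orbital perpendicular to the ring (each doubly-bonded ring atom is sp² with one p-orbital electron; each sp² =N– keeps its lone pair in-plane and puts one electron into the π system), so the π system is cyclic and fully conjugated.
Tallying contributions gives 4 × 2 = 8 from the 4 double-bond units.
8 = 4(2); a planar, fully conjugated 4n system is antiaromatic.

Antiaromatic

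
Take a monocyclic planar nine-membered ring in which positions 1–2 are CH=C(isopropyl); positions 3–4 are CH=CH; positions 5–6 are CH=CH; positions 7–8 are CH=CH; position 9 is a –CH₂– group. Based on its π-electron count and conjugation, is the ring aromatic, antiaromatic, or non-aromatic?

The CH2 position has four σ bonds — the tetrahedral CH₂ carbon is sp³ and has no p orbital in the ring π system — so the cyclic conjugation is interrupted.
Without a continuous loop of overlapping p orbitals the Hückel electron count never comes into play.

Non-aromatic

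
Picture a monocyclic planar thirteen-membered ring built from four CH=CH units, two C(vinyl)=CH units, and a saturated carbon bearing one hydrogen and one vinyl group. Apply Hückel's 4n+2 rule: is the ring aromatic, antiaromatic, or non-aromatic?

The CH(vinyl) position has four σ bonds — that saturated carbon is sp³ and has no p orbital in the ring π system — so the cyclic conjugation is interrupted.
A ring that is not fully conjugated cannot be aromatic or antiaromatic regardless of its π-electron count.

Non-aromatic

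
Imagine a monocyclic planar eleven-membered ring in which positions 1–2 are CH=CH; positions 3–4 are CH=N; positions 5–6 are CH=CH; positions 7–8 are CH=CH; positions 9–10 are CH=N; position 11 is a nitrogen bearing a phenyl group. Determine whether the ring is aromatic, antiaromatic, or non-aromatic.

Antiaromatic

All ring atoms are sp² and supply a p orbital to the ring (every atom in a ring double bond is sp² and brings one electron to the p orbital; each sp² =N– keeps its lone pair in-plane and puts one electron into the π system; the pyrrole-type nitrogen donates its lone pair from the p orbital); the conjugation is uninterrupted.
Adding the contributions, 5 × 2 = 10 from the double-bond units + 2 from the N(phenyl) atom = 12.
12 is a 4n count (n = 3), so the planar conjugated ring is antiaromatic.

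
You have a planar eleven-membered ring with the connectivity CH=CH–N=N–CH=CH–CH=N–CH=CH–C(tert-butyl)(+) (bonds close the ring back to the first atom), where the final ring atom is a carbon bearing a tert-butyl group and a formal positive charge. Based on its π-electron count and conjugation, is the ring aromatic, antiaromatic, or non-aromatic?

Aromatic

Check conjugation: each doubly-bonded ring atom is sp² with one p-orbital electron; the doubly-bonded nitrogens are pyridine-type — their lone pairs lie in the ring plane, leaving one electron in the p orbital; the carbocation has an empty p orbital — every position has a p orbital, so the cyclic π system is continuous.
π-electron count: 5 × 2 = 10 from the double-bond units + 0 from the C(tert-butyl)(+) atom = 10.
That gives a 4n+2 count (10, n = 2).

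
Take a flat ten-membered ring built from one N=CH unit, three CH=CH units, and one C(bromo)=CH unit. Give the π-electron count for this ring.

10

The p orbitals form a continuous loop: every atom in a ring double bond is sp² and brings one electron to the p orbital; each sp² =N– keeps its lone pair in-plane and puts one electron into the π system. The ring is fully conjugated.
Adding the contributions, 5 × 2 = 10 from the 5 double-bond units.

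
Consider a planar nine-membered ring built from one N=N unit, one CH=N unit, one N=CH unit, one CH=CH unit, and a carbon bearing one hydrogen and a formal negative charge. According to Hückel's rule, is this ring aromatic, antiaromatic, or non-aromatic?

Every ring atom contributes a p orbital perpendicular to the ring (every atom in a ring double bond is sp² and brings one electron to the p orbital; each =N– nitrogen is pyridine-type (lone pair in the sp² plane, one electron in the p orbital); the carbanion's lone pair occupies the p orbital), so the π system is cyclic and fully conjugated.
Counting π electrons: 4 × 2 = 8 from the double-bond units + 2 from the CH(-) atom = 10.
10 = 4(2) + 2, which satisfies Hückel's 4n+2 rule.

Aromatic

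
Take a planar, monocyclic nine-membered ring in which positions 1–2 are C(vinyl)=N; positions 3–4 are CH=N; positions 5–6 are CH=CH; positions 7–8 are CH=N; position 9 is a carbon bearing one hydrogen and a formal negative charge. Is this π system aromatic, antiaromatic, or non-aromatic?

The p orbitals form a continuous loop: each doubly-bonded ring atom is sp² with one p-orbital electron; each sp² =N– keeps its lone pair in-plane and puts one electron into the π system; the carbanion's lone pair occupies the p orbital. The ring is fully conjugated.
Tallying contributions gives 4 × 2 = 8 from the double-bond units + 2 from the CH(-) atom = 10.
That gives a 4n+2 count (10, n = 2).

Aromatic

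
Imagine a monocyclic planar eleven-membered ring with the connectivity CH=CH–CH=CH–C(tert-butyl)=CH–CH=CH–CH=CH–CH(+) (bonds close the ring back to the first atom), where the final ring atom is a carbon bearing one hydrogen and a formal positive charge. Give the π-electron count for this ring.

The p orbitals form a continuous loop: every atom in a ring double bond is sp² and brings one electron to the p orbital; the carbocation has an empty p orbital. The ring is fully conjugated.
Tallying contributions gives 5 × 2 = 10 from the double-bond units + 0 from the CH(+) atom = 10.

10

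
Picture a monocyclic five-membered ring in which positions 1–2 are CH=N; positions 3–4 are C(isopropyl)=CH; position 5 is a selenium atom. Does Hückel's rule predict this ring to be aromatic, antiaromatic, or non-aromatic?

Check conjugation: every atom in a ring double bond is sp² and brings one electron to the p orbital; each sp² =N– keeps its lone pair in-plane and puts one electron into the π system; the selenium donates one lone pair from its p orbital — every position has a p orbital, so the cyclic π system is continuous.
Counting π electrons: 2 × 2 = 4 from the double-bond units + 2 from the Se atom = 6.
With 6 π electrons (n = 1), the Hückel 4n+2 condition holds.

Aromatic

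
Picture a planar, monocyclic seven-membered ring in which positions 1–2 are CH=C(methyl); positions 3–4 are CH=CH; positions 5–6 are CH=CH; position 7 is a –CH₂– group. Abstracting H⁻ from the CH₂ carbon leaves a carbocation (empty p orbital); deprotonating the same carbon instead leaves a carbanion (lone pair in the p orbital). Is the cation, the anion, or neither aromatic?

Once that carbon is sp², every ring atom has a p orbital and both ions are fully conjugated.
Cation: 3 × 2 + 0 = 6 π electrons → 4(1)+2, aromatic.
Anion: 3 × 2 + 2 = 8 π electrons → 4(2), antiaromatic.

The cation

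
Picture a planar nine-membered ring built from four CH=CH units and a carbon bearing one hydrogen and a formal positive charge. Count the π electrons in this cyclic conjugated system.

The p orbitals form a continuous loop: each doubly-bonded ring atom is sp² with one p-orbital electron; the carbocation has an empty p orbital. The ring is fully conjugated.
Tallying contributions gives 4 × 2 = 8 from the double-bond units + 0 from the CH(+) atom = 8.

8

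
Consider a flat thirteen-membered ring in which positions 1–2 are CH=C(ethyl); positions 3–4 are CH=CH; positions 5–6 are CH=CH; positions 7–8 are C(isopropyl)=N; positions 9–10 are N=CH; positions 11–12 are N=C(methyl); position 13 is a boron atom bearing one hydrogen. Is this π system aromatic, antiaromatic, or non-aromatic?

Every ring atom contributes a p orbital perpendicular to the ring (the double-bond atoms are sp², each contributing one p electron; each sp² =N– keeps its lone pair in-plane and puts one electron into the π system; the boron has an empty p orbital), so the π system is cyclic and fully conjugated.
Adding the contributions, 6 × 2 = 12 from the double-bond units + 0 from the BH atom = 12.
12 = 4(3); a planar, fully conjugated 4n system is antiaromatic.

Antiaromatic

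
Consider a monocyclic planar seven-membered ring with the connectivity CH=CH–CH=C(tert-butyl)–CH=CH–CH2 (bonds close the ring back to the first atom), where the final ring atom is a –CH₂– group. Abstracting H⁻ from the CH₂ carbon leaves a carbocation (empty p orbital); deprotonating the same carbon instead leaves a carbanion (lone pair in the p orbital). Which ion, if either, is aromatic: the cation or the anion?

In both ions every ring atom is sp² and contributes a p orbital, so both rings are fully conjugated.
Cation: 3 × 2 + 0 = 6 π electrons → 4(1)+2, aromatic.
Anion: 3 × 2 + 2 = 8 π electrons → 4(2), antiaromatic.

The cation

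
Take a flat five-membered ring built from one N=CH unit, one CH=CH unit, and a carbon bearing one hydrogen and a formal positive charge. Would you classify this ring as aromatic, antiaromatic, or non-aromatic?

Antiaromatic

Check conjugation: the double-bond atoms are sp², each contributing one p electron; each sp² =N– keeps its lone pair in-plane and puts one electron into the π system; the carbocation has an empty p orbital — every position has a p orbital, so the cyclic π system is continuous.
Adding the contributions, 2 × 2 = 4 from the double-bond units + 0 from the CH(+) atom = 4.
With 4 = 4·1 π electrons, Hückel's rule classifies the planar ring as antiaromatic.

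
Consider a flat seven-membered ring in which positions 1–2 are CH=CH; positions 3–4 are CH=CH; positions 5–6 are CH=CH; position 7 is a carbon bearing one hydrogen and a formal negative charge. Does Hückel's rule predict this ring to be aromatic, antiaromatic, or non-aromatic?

Antiaromatic

All ring atoms are sp² and supply a p orbital to the ring (every atom in a ring double bond is sp² and brings one electron to the p orbital; the carbanion's lone pair occupies the p orbital); the conjugation is uninterrupted.
Counting π electrons: 3 × 2 = 6 from the double-bond units + 2 from the CH(-) atom = 8.
8 is a 4n count (n = 2), so the planar conjugated ring is antiaromatic.
(The species described is the cycloheptatrienyl anion.)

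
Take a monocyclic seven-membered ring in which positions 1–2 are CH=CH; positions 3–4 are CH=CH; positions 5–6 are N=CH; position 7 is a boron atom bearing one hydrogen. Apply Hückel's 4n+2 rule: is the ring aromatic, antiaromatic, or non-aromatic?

Aromatic

Every ring atom contributes a p orbital perpendicular to the ring (the double-bond atoms are sp², each contributing one p electron; each sp² =N– keeps its lone pair in-plane and puts one electron into the π system; the boron has an empty p orbital), so the π system is cyclic and fully conjugated.
π-electron count: 3 × 2 = 6 from the double-bond units + 0 from the BH atom = 6.
That gives a 4n+2 count (6, n = 1).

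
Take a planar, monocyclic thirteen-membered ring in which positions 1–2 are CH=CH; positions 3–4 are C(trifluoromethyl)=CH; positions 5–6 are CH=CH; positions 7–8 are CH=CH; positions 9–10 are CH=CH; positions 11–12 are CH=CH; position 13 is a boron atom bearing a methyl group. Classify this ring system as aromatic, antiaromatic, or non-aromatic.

Antiaromatic

All ring atoms are sp² and supply a p orbital to the ring (the double-bond atoms are sp², each contributing one p electron; the boron has an empty p orbital); the conjugation is uninterrupted.
Adding the contributions, 6 × 2 = 12 from the double-bond units + 0 from the B(methyl) atom = 12.
12 is a 4n count (n = 3), so the planar conjugated ring is antiaromatic.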